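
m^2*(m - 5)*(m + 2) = m^4 - 3*m^3 - 10*m^2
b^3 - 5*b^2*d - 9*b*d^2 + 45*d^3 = (b - 5*d)*(b - 3*d)*(b + 3*d)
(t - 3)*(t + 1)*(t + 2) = t^3 - 7*t - 6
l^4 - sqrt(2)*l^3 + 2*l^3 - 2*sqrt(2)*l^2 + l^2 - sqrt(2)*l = l*(l + 1)^2*(l - sqrt(2))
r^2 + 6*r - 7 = (r - 1)*(r + 7)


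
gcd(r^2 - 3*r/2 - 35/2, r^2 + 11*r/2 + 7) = r + 7/2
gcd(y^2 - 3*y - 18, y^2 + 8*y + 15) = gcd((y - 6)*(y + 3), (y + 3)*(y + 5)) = y + 3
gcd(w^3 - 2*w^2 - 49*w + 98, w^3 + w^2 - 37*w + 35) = w + 7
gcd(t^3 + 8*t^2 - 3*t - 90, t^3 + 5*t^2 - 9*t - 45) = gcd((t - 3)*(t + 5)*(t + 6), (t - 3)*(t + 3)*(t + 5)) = t^2 + 2*t - 15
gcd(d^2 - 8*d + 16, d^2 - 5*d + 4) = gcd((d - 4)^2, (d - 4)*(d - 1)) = d - 4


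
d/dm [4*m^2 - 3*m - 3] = 8*m - 3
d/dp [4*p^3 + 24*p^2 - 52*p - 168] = 12*p^2 + 48*p - 52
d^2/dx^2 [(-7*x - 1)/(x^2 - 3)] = 2*(-4*x^2*(7*x + 1) + (21*x + 1)*(x^2 - 3))/(x^2 - 3)^3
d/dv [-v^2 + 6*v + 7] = 6 - 2*v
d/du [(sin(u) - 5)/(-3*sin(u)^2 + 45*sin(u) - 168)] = (sin(u)^2 - 10*sin(u) + 19)*cos(u)/(3*(sin(u)^2 - 15*sin(u) + 56)^2)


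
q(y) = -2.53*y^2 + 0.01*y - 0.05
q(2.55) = -16.48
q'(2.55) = -12.89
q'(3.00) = -15.17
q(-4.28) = -46.44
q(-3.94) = -39.36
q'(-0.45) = 2.29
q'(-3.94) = 19.95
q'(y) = 0.01 - 5.06*y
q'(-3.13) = 15.85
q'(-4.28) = 21.67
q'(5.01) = -25.34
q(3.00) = -22.79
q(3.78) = -36.16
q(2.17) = -11.94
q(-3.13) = -24.87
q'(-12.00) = 60.73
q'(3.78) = -19.12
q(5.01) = -63.50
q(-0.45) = -0.57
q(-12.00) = -364.49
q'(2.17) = -10.97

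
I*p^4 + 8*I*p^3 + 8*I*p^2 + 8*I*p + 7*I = (p + 1)*(p + 7)*(p + I)*(I*p + 1)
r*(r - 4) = r^2 - 4*r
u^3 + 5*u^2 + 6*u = u*(u + 2)*(u + 3)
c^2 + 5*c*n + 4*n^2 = (c + n)*(c + 4*n)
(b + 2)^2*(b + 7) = b^3 + 11*b^2 + 32*b + 28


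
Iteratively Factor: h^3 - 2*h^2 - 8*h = (h)*(h^2 - 2*h - 8) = h*(h + 2)*(h - 4)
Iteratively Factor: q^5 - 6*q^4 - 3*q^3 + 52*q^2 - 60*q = (q - 5)*(q^4 - q^3 - 8*q^2 + 12*q) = (q - 5)*(q - 2)*(q^3 + q^2 - 6*q) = q*(q - 5)*(q - 2)*(q^2 + q - 6) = q*(q - 5)*(q - 2)^2*(q + 3)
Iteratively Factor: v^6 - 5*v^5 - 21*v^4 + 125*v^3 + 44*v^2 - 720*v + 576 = (v + 4)*(v^5 - 9*v^4 + 15*v^3 + 65*v^2 - 216*v + 144) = (v + 3)*(v + 4)*(v^4 - 12*v^3 + 51*v^2 - 88*v + 48) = (v - 3)*(v + 3)*(v + 4)*(v^3 - 9*v^2 + 24*v - 16) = (v - 4)*(v - 3)*(v + 3)*(v + 4)*(v^2 - 5*v + 4) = (v - 4)*(v - 3)*(v - 1)*(v + 3)*(v + 4)*(v - 4)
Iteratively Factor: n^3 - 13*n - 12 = (n + 3)*(n^2 - 3*n - 4) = (n + 1)*(n + 3)*(n - 4)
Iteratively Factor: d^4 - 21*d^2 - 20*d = (d + 1)*(d^3 - d^2 - 20*d) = (d + 1)*(d + 4)*(d^2 - 5*d) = d*(d + 1)*(d + 4)*(d - 5)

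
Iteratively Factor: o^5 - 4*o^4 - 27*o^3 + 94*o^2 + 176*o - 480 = (o - 2)*(o^4 - 2*o^3 - 31*o^2 + 32*o + 240) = (o - 2)*(o + 3)*(o^3 - 5*o^2 - 16*o + 80) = (o - 4)*(o - 2)*(o + 3)*(o^2 - o - 20) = (o - 5)*(o - 4)*(o - 2)*(o + 3)*(o + 4)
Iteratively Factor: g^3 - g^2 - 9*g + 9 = (g - 1)*(g^2 - 9) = (g - 1)*(g + 3)*(g - 3)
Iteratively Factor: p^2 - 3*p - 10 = (p + 2)*(p - 5)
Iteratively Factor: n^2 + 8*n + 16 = (n + 4)*(n + 4)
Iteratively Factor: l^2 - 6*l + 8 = (l - 4)*(l - 2)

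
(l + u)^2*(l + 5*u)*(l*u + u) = l^4*u + 7*l^3*u^2 + l^3*u + 11*l^2*u^3 + 7*l^2*u^2 + 5*l*u^4 + 11*l*u^3 + 5*u^4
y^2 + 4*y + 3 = (y + 1)*(y + 3)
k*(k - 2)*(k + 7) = k^3 + 5*k^2 - 14*k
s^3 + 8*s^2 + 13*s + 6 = (s + 1)^2*(s + 6)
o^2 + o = o*(o + 1)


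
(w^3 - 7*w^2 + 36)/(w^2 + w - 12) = (w^2 - 4*w - 12)/(w + 4)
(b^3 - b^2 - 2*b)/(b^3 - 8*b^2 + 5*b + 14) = b/(b - 7)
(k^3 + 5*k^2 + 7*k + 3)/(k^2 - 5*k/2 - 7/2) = 2*(k^2 + 4*k + 3)/(2*k - 7)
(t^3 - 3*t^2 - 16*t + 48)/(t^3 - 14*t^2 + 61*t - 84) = (t + 4)/(t - 7)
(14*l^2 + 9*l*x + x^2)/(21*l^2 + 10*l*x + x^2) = (2*l + x)/(3*l + x)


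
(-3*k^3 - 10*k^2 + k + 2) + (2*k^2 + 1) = -3*k^3 - 8*k^2 + k + 3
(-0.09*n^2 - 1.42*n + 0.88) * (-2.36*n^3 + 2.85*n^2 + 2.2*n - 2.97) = 0.2124*n^5 + 3.0947*n^4 - 6.3218*n^3 - 0.3487*n^2 + 6.1534*n - 2.6136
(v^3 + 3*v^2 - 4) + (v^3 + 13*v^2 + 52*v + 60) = 2*v^3 + 16*v^2 + 52*v + 56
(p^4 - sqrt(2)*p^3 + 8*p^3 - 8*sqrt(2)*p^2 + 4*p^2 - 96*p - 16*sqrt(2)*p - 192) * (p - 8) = p^5 - sqrt(2)*p^4 - 60*p^3 - 128*p^2 + 48*sqrt(2)*p^2 + 128*sqrt(2)*p + 576*p + 1536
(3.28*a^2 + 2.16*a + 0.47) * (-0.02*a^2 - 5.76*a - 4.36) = -0.0656*a^4 - 18.936*a^3 - 26.7518*a^2 - 12.1248*a - 2.0492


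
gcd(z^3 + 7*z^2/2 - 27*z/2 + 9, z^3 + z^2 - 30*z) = z + 6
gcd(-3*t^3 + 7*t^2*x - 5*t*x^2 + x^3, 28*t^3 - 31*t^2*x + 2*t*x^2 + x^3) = -t + x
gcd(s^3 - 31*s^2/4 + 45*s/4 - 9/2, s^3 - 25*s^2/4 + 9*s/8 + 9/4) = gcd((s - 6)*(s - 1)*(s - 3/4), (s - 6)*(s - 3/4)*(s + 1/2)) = s^2 - 27*s/4 + 9/2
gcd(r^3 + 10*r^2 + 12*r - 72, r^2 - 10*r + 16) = r - 2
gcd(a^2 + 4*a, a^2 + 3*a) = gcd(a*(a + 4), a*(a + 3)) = a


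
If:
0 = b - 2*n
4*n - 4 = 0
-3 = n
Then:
No Solution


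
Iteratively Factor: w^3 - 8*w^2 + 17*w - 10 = (w - 5)*(w^2 - 3*w + 2) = (w - 5)*(w - 1)*(w - 2)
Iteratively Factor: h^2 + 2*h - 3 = (h - 1)*(h + 3)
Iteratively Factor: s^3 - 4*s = (s - 2)*(s^2 + 2*s) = (s - 2)*(s + 2)*(s)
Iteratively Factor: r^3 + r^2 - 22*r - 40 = (r + 4)*(r^2 - 3*r - 10) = (r + 2)*(r + 4)*(r - 5)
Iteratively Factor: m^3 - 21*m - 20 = (m + 1)*(m^2 - m - 20) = (m - 5)*(m + 1)*(m + 4)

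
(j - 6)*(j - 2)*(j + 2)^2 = j^4 - 4*j^3 - 16*j^2 + 16*j + 48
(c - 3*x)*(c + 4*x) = c^2 + c*x - 12*x^2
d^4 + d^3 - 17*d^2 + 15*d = d*(d - 3)*(d - 1)*(d + 5)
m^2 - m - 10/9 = (m - 5/3)*(m + 2/3)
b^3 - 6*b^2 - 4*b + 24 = (b - 6)*(b - 2)*(b + 2)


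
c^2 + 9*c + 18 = (c + 3)*(c + 6)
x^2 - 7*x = x*(x - 7)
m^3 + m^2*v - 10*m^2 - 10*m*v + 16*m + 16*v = (m - 8)*(m - 2)*(m + v)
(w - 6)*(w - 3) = w^2 - 9*w + 18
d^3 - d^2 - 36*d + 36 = (d - 6)*(d - 1)*(d + 6)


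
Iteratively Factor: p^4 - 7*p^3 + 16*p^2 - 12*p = (p - 3)*(p^3 - 4*p^2 + 4*p) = (p - 3)*(p - 2)*(p^2 - 2*p) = p*(p - 3)*(p - 2)*(p - 2)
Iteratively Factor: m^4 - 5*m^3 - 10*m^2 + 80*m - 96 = (m - 2)*(m^3 - 3*m^2 - 16*m + 48) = (m - 4)*(m - 2)*(m^2 + m - 12) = (m - 4)*(m - 2)*(m + 4)*(m - 3)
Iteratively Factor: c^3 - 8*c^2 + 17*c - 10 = (c - 2)*(c^2 - 6*c + 5) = (c - 2)*(c - 1)*(c - 5)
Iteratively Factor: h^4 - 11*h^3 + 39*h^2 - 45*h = (h - 3)*(h^3 - 8*h^2 + 15*h) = (h - 5)*(h - 3)*(h^2 - 3*h) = (h - 5)*(h - 3)^2*(h)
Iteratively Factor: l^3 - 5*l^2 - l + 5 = (l - 1)*(l^2 - 4*l - 5) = (l - 1)*(l + 1)*(l - 5)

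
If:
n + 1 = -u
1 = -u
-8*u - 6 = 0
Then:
No Solution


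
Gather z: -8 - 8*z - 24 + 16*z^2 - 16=16*z^2 - 8*z - 48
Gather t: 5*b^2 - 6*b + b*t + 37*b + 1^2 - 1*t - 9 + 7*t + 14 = 5*b^2 + 31*b + t*(b + 6) + 6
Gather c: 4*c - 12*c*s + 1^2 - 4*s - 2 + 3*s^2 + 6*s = c*(4 - 12*s) + 3*s^2 + 2*s - 1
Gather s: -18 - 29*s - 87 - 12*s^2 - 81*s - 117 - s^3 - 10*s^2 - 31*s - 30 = -s^3 - 22*s^2 - 141*s - 252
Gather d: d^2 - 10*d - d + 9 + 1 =d^2 - 11*d + 10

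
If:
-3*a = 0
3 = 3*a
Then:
No Solution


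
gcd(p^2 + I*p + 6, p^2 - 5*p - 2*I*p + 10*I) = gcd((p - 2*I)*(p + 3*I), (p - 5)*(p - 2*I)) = p - 2*I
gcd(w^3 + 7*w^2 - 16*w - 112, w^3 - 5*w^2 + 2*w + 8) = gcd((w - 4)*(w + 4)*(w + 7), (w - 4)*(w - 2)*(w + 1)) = w - 4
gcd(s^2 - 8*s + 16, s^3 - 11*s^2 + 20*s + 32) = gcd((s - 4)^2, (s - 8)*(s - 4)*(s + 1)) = s - 4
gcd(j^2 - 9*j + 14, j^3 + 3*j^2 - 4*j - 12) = j - 2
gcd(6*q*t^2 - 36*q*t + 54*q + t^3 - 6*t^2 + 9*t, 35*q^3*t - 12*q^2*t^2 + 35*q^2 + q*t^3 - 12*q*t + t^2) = 1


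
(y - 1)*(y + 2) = y^2 + y - 2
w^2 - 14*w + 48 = (w - 8)*(w - 6)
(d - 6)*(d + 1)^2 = d^3 - 4*d^2 - 11*d - 6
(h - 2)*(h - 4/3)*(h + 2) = h^3 - 4*h^2/3 - 4*h + 16/3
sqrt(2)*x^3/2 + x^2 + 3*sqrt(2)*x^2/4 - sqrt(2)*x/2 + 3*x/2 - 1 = (x - 1/2)*(x + 2)*(sqrt(2)*x/2 + 1)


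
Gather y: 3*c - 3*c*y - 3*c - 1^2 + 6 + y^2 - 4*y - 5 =y^2 + y*(-3*c - 4)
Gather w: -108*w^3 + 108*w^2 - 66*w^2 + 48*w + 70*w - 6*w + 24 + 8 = -108*w^3 + 42*w^2 + 112*w + 32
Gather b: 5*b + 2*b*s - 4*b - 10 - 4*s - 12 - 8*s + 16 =b*(2*s + 1) - 12*s - 6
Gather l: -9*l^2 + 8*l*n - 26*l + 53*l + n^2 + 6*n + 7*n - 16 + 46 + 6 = -9*l^2 + l*(8*n + 27) + n^2 + 13*n + 36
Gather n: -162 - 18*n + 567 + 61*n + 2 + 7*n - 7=50*n + 400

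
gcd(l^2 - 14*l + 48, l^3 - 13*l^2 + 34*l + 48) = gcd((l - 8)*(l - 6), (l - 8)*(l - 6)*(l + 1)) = l^2 - 14*l + 48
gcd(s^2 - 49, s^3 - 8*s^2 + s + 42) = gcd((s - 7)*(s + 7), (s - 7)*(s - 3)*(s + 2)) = s - 7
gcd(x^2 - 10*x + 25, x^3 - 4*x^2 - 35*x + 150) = x^2 - 10*x + 25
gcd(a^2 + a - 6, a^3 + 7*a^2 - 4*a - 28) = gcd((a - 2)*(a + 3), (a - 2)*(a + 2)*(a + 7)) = a - 2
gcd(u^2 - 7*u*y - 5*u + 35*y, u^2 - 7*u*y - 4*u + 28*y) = -u + 7*y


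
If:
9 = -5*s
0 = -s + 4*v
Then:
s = -9/5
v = -9/20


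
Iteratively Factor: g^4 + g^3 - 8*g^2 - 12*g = (g - 3)*(g^3 + 4*g^2 + 4*g) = g*(g - 3)*(g^2 + 4*g + 4) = g*(g - 3)*(g + 2)*(g + 2)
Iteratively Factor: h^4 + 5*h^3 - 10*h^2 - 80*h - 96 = (h + 3)*(h^3 + 2*h^2 - 16*h - 32) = (h - 4)*(h + 3)*(h^2 + 6*h + 8) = (h - 4)*(h + 3)*(h + 4)*(h + 2)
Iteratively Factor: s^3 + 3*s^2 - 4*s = (s + 4)*(s^2 - s) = s*(s + 4)*(s - 1)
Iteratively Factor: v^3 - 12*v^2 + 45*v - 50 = (v - 5)*(v^2 - 7*v + 10) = (v - 5)^2*(v - 2)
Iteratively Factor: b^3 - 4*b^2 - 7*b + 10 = (b + 2)*(b^2 - 6*b + 5) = (b - 5)*(b + 2)*(b - 1)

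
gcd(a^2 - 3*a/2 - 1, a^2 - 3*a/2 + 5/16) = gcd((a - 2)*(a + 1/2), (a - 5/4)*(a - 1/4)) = 1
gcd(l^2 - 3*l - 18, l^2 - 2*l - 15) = l + 3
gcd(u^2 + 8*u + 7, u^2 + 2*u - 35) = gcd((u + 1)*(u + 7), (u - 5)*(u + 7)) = u + 7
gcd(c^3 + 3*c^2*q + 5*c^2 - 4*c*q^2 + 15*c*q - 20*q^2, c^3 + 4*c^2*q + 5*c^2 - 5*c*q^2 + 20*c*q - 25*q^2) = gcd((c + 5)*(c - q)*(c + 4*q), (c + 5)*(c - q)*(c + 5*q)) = -c^2 + c*q - 5*c + 5*q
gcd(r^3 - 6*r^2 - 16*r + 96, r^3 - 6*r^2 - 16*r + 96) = r^3 - 6*r^2 - 16*r + 96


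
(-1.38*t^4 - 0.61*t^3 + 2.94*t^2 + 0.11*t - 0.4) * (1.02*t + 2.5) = -1.4076*t^5 - 4.0722*t^4 + 1.4738*t^3 + 7.4622*t^2 - 0.133*t - 1.0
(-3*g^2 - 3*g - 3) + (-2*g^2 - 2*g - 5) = -5*g^2 - 5*g - 8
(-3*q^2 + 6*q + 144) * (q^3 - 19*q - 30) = -3*q^5 + 6*q^4 + 201*q^3 - 24*q^2 - 2916*q - 4320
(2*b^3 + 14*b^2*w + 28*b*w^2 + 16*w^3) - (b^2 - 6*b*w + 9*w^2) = 2*b^3 + 14*b^2*w - b^2 + 28*b*w^2 + 6*b*w + 16*w^3 - 9*w^2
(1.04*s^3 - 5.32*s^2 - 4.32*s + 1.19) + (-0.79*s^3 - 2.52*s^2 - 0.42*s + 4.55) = 0.25*s^3 - 7.84*s^2 - 4.74*s + 5.74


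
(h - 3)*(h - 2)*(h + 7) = h^3 + 2*h^2 - 29*h + 42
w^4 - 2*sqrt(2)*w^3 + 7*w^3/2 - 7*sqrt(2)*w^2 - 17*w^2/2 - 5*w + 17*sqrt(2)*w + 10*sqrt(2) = (w - 2)*(w + 1/2)*(w + 5)*(w - 2*sqrt(2))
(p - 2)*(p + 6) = p^2 + 4*p - 12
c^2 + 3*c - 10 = (c - 2)*(c + 5)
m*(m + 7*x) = m^2 + 7*m*x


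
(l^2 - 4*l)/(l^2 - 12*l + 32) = l/(l - 8)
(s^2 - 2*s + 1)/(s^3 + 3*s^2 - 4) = (s - 1)/(s^2 + 4*s + 4)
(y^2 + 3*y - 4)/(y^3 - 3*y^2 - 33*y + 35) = (y + 4)/(y^2 - 2*y - 35)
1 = 1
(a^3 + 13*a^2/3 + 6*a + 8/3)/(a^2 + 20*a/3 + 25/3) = (3*a^3 + 13*a^2 + 18*a + 8)/(3*a^2 + 20*a + 25)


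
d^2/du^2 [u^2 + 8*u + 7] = 2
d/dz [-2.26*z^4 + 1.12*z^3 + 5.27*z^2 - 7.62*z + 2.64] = -9.04*z^3 + 3.36*z^2 + 10.54*z - 7.62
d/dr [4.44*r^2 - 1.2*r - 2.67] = 8.88*r - 1.2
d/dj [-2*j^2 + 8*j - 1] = 8 - 4*j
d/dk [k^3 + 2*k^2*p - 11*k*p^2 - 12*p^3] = 3*k^2 + 4*k*p - 11*p^2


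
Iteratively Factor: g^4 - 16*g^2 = (g - 4)*(g^3 + 4*g^2) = (g - 4)*(g + 4)*(g^2) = g*(g - 4)*(g + 4)*(g)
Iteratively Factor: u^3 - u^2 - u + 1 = (u + 1)*(u^2 - 2*u + 1) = (u - 1)*(u + 1)*(u - 1)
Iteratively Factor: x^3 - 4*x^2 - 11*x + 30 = (x + 3)*(x^2 - 7*x + 10) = (x - 5)*(x + 3)*(x - 2)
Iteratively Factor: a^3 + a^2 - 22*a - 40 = (a - 5)*(a^2 + 6*a + 8) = (a - 5)*(a + 4)*(a + 2)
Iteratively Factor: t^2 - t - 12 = (t - 4)*(t + 3)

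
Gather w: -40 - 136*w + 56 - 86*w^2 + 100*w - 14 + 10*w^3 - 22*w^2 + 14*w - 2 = 10*w^3 - 108*w^2 - 22*w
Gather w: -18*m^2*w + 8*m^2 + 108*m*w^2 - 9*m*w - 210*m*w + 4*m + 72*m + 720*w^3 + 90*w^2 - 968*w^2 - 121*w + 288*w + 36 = 8*m^2 + 76*m + 720*w^3 + w^2*(108*m - 878) + w*(-18*m^2 - 219*m + 167) + 36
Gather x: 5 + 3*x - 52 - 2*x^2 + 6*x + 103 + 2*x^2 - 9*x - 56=0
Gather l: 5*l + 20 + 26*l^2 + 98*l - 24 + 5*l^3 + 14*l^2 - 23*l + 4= 5*l^3 + 40*l^2 + 80*l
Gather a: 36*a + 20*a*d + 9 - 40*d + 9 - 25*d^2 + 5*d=a*(20*d + 36) - 25*d^2 - 35*d + 18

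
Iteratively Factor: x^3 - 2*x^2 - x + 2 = (x + 1)*(x^2 - 3*x + 2) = (x - 2)*(x + 1)*(x - 1)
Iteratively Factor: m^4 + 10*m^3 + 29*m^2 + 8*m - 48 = (m - 1)*(m^3 + 11*m^2 + 40*m + 48) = (m - 1)*(m + 4)*(m^2 + 7*m + 12) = (m - 1)*(m + 4)^2*(m + 3)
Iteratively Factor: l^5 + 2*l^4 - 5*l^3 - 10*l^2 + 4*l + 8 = (l - 1)*(l^4 + 3*l^3 - 2*l^2 - 12*l - 8) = (l - 1)*(l + 1)*(l^3 + 2*l^2 - 4*l - 8) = (l - 1)*(l + 1)*(l + 2)*(l^2 - 4) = (l - 2)*(l - 1)*(l + 1)*(l + 2)*(l + 2)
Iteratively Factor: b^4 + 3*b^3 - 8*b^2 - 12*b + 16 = (b + 2)*(b^3 + b^2 - 10*b + 8) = (b - 2)*(b + 2)*(b^2 + 3*b - 4) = (b - 2)*(b - 1)*(b + 2)*(b + 4)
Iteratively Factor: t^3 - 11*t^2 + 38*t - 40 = (t - 2)*(t^2 - 9*t + 20) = (t - 5)*(t - 2)*(t - 4)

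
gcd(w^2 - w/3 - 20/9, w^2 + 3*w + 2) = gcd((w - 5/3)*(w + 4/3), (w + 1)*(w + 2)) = 1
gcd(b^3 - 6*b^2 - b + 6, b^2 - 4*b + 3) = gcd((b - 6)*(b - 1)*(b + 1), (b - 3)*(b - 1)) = b - 1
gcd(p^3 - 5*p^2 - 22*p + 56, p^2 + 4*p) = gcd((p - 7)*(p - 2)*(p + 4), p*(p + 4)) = p + 4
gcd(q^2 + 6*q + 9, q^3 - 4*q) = 1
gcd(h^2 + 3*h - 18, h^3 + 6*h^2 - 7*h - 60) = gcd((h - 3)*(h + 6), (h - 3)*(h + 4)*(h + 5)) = h - 3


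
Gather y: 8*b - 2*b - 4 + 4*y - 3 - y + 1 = 6*b + 3*y - 6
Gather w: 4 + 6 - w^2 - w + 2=-w^2 - w + 12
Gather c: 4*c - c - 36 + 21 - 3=3*c - 18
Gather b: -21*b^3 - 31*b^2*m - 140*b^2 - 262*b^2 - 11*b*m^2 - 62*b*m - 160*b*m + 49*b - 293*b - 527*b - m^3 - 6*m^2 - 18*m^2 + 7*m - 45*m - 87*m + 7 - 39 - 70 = -21*b^3 + b^2*(-31*m - 402) + b*(-11*m^2 - 222*m - 771) - m^3 - 24*m^2 - 125*m - 102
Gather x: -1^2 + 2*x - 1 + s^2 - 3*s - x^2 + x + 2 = s^2 - 3*s - x^2 + 3*x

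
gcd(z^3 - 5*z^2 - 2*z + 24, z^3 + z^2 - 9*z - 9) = z - 3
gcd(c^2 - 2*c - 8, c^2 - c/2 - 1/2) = 1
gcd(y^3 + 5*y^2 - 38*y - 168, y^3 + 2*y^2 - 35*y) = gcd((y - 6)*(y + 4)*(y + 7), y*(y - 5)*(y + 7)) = y + 7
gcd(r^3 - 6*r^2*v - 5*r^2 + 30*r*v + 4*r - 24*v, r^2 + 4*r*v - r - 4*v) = r - 1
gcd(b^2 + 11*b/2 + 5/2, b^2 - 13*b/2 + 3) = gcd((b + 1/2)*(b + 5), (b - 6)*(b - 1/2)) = 1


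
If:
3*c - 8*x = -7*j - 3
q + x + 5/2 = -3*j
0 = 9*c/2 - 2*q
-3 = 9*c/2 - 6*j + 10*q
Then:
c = -77/321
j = -62/107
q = -231/428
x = -95/428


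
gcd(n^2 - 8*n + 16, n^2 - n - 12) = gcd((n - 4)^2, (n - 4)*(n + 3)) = n - 4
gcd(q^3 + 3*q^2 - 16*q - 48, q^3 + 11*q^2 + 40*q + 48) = q^2 + 7*q + 12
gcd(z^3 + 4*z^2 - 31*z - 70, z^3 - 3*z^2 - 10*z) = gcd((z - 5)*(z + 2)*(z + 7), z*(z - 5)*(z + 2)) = z^2 - 3*z - 10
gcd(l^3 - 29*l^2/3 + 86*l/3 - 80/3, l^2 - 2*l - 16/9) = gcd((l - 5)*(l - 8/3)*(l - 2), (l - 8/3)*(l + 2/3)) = l - 8/3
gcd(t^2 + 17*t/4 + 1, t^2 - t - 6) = 1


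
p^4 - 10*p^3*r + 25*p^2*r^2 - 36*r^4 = (p - 6*r)*(p - 3*r)*(p - 2*r)*(p + r)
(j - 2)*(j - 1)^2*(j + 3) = j^4 - j^3 - 7*j^2 + 13*j - 6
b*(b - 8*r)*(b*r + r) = b^3*r - 8*b^2*r^2 + b^2*r - 8*b*r^2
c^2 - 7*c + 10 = (c - 5)*(c - 2)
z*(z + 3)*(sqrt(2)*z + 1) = sqrt(2)*z^3 + z^2 + 3*sqrt(2)*z^2 + 3*z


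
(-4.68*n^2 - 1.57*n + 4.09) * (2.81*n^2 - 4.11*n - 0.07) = -13.1508*n^4 + 14.8231*n^3 + 18.2732*n^2 - 16.7*n - 0.2863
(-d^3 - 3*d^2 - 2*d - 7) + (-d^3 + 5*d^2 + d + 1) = -2*d^3 + 2*d^2 - d - 6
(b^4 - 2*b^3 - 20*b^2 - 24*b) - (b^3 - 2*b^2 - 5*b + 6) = b^4 - 3*b^3 - 18*b^2 - 19*b - 6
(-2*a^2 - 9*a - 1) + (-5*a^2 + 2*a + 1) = -7*a^2 - 7*a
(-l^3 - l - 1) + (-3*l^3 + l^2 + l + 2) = -4*l^3 + l^2 + 1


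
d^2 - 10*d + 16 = (d - 8)*(d - 2)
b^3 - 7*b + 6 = (b - 2)*(b - 1)*(b + 3)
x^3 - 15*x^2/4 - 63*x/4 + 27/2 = (x - 6)*(x - 3/4)*(x + 3)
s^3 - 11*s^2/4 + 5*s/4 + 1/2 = (s - 2)*(s - 1)*(s + 1/4)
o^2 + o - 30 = (o - 5)*(o + 6)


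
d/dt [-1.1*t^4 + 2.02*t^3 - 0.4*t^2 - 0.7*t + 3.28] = -4.4*t^3 + 6.06*t^2 - 0.8*t - 0.7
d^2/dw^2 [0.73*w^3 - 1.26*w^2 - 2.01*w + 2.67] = 4.38*w - 2.52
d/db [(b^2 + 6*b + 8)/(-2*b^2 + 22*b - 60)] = (17*b^2 - 44*b - 268)/(2*(b^4 - 22*b^3 + 181*b^2 - 660*b + 900))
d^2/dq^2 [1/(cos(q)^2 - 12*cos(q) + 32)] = (-4*sin(q)^4 + 18*sin(q)^2 - 429*cos(q) + 9*cos(3*q) + 210)/((cos(q) - 8)^3*(cos(q) - 4)^3)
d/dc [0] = 0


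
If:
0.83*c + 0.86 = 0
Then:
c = -1.04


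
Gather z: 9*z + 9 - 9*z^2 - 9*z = 9 - 9*z^2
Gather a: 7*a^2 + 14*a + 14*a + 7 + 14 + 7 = 7*a^2 + 28*a + 28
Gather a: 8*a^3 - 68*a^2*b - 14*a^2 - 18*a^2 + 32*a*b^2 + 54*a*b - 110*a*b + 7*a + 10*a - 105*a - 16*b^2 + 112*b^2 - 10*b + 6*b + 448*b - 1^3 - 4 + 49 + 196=8*a^3 + a^2*(-68*b - 32) + a*(32*b^2 - 56*b - 88) + 96*b^2 + 444*b + 240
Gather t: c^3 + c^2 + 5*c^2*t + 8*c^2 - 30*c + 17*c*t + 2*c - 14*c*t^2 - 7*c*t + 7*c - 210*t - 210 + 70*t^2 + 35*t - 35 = c^3 + 9*c^2 - 21*c + t^2*(70 - 14*c) + t*(5*c^2 + 10*c - 175) - 245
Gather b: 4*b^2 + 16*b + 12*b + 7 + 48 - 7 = 4*b^2 + 28*b + 48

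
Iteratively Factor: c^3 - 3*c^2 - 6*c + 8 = (c - 1)*(c^2 - 2*c - 8) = (c - 1)*(c + 2)*(c - 4)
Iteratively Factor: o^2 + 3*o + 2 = (o + 1)*(o + 2)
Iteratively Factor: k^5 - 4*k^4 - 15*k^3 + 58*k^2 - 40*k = (k - 2)*(k^4 - 2*k^3 - 19*k^2 + 20*k) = k*(k - 2)*(k^3 - 2*k^2 - 19*k + 20) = k*(k - 2)*(k + 4)*(k^2 - 6*k + 5) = k*(k - 2)*(k - 1)*(k + 4)*(k - 5)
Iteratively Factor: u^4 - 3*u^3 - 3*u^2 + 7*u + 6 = (u + 1)*(u^3 - 4*u^2 + u + 6) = (u + 1)^2*(u^2 - 5*u + 6) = (u - 2)*(u + 1)^2*(u - 3)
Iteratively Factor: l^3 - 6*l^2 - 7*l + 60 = (l - 4)*(l^2 - 2*l - 15) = (l - 5)*(l - 4)*(l + 3)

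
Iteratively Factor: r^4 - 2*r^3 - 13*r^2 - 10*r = (r + 2)*(r^3 - 4*r^2 - 5*r) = (r + 1)*(r + 2)*(r^2 - 5*r) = (r - 5)*(r + 1)*(r + 2)*(r)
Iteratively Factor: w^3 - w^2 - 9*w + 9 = (w - 1)*(w^2 - 9) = (w - 1)*(w + 3)*(w - 3)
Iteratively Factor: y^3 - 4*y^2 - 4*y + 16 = (y - 4)*(y^2 - 4) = (y - 4)*(y + 2)*(y - 2)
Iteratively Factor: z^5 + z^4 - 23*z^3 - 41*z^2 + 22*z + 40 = (z + 1)*(z^4 - 23*z^2 - 18*z + 40) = (z + 1)*(z + 2)*(z^3 - 2*z^2 - 19*z + 20) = (z - 1)*(z + 1)*(z + 2)*(z^2 - z - 20) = (z - 5)*(z - 1)*(z + 1)*(z + 2)*(z + 4)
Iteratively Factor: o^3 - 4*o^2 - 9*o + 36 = (o - 4)*(o^2 - 9) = (o - 4)*(o + 3)*(o - 3)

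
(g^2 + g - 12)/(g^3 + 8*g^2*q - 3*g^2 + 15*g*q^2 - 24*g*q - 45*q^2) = (g + 4)/(g^2 + 8*g*q + 15*q^2)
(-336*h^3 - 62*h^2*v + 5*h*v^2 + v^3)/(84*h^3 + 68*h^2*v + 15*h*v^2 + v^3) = (-8*h + v)/(2*h + v)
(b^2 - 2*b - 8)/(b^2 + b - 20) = (b + 2)/(b + 5)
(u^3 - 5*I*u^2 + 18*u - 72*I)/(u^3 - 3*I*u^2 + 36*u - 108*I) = (u + 4*I)/(u + 6*I)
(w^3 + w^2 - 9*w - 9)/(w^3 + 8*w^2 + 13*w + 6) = (w^2 - 9)/(w^2 + 7*w + 6)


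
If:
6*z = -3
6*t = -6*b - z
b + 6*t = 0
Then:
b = 1/10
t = -1/60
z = -1/2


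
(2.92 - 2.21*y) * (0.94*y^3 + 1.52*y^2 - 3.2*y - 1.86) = -2.0774*y^4 - 0.6144*y^3 + 11.5104*y^2 - 5.2334*y - 5.4312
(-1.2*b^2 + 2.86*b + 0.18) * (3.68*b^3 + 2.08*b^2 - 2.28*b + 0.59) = -4.416*b^5 + 8.0288*b^4 + 9.3472*b^3 - 6.8544*b^2 + 1.277*b + 0.1062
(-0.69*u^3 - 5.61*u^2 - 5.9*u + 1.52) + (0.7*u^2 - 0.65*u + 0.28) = -0.69*u^3 - 4.91*u^2 - 6.55*u + 1.8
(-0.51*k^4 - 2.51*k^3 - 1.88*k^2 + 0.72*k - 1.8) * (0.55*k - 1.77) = -0.2805*k^5 - 0.4778*k^4 + 3.4087*k^3 + 3.7236*k^2 - 2.2644*k + 3.186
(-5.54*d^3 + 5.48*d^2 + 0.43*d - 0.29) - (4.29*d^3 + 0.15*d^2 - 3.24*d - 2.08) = -9.83*d^3 + 5.33*d^2 + 3.67*d + 1.79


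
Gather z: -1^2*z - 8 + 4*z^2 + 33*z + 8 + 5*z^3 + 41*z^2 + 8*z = 5*z^3 + 45*z^2 + 40*z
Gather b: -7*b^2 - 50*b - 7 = -7*b^2 - 50*b - 7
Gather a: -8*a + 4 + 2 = 6 - 8*a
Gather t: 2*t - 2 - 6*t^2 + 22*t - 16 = -6*t^2 + 24*t - 18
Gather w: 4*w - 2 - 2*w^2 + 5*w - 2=-2*w^2 + 9*w - 4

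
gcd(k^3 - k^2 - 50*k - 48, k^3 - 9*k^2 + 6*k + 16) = k^2 - 7*k - 8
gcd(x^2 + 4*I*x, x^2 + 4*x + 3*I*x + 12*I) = 1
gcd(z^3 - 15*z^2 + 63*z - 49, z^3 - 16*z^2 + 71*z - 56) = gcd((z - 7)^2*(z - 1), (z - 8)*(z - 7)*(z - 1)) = z^2 - 8*z + 7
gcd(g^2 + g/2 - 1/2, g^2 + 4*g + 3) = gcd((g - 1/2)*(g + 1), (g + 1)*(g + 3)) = g + 1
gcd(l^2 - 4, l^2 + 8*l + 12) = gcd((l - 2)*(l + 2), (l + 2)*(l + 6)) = l + 2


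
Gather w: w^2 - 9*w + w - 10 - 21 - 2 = w^2 - 8*w - 33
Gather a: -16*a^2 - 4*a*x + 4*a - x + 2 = -16*a^2 + a*(4 - 4*x) - x + 2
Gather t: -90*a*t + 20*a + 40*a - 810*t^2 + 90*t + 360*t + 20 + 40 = 60*a - 810*t^2 + t*(450 - 90*a) + 60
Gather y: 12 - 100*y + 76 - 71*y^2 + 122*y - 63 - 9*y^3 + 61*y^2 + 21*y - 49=-9*y^3 - 10*y^2 + 43*y - 24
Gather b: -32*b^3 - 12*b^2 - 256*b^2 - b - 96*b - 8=-32*b^3 - 268*b^2 - 97*b - 8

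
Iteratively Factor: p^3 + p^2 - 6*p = (p - 2)*(p^2 + 3*p) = p*(p - 2)*(p + 3)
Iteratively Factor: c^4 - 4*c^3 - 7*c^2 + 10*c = (c)*(c^3 - 4*c^2 - 7*c + 10) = c*(c - 1)*(c^2 - 3*c - 10) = c*(c - 5)*(c - 1)*(c + 2)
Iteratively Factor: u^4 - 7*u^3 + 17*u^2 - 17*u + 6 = (u - 2)*(u^3 - 5*u^2 + 7*u - 3) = (u - 2)*(u - 1)*(u^2 - 4*u + 3) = (u - 3)*(u - 2)*(u - 1)*(u - 1)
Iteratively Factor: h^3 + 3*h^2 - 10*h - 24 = (h - 3)*(h^2 + 6*h + 8) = (h - 3)*(h + 4)*(h + 2)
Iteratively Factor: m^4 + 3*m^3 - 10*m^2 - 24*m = (m + 2)*(m^3 + m^2 - 12*m) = (m + 2)*(m + 4)*(m^2 - 3*m) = (m - 3)*(m + 2)*(m + 4)*(m)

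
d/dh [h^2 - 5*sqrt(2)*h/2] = 2*h - 5*sqrt(2)/2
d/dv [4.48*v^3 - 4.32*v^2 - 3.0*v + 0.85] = 13.44*v^2 - 8.64*v - 3.0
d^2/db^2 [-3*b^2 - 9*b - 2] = -6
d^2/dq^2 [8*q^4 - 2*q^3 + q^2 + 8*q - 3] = 96*q^2 - 12*q + 2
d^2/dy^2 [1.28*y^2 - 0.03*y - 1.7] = 2.56000000000000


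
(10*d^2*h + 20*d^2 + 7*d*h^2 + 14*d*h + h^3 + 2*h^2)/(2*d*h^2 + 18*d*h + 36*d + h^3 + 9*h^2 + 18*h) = (5*d*h + 10*d + h^2 + 2*h)/(h^2 + 9*h + 18)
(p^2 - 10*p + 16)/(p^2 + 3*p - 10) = (p - 8)/(p + 5)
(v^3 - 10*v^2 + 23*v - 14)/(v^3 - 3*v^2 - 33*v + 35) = (v - 2)/(v + 5)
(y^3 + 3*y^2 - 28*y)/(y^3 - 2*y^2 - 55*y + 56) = y*(y - 4)/(y^2 - 9*y + 8)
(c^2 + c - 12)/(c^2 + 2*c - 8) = (c - 3)/(c - 2)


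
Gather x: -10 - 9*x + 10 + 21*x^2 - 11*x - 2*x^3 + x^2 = -2*x^3 + 22*x^2 - 20*x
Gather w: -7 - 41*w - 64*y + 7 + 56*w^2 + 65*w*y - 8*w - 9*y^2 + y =56*w^2 + w*(65*y - 49) - 9*y^2 - 63*y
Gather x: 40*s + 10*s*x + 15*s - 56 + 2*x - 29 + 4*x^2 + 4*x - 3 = 55*s + 4*x^2 + x*(10*s + 6) - 88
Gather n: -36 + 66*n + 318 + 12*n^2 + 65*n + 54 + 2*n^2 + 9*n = 14*n^2 + 140*n + 336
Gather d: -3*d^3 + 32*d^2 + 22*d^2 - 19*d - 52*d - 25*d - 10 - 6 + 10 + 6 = -3*d^3 + 54*d^2 - 96*d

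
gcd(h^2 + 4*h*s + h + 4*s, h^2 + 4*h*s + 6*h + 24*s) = h + 4*s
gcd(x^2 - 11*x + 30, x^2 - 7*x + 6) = x - 6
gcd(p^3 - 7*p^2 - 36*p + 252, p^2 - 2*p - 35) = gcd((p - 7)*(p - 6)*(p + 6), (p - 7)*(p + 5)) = p - 7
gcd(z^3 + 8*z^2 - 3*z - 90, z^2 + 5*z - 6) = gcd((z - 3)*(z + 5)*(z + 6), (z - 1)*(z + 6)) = z + 6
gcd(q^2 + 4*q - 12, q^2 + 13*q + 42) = q + 6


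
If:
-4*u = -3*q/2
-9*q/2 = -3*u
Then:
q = 0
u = 0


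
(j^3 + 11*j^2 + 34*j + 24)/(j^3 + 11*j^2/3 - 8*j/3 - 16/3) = 3*(j + 6)/(3*j - 4)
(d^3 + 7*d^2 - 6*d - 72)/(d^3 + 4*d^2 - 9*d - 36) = (d + 6)/(d + 3)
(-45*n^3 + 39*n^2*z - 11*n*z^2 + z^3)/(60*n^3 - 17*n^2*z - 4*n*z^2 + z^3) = (-3*n + z)/(4*n + z)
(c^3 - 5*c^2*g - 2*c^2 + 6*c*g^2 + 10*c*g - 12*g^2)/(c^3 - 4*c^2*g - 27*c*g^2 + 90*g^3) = (c^2 - 2*c*g - 2*c + 4*g)/(c^2 - c*g - 30*g^2)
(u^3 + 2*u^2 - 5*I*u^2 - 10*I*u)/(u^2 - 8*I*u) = (u^2 + u*(2 - 5*I) - 10*I)/(u - 8*I)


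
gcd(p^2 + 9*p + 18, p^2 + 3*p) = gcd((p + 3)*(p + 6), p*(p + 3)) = p + 3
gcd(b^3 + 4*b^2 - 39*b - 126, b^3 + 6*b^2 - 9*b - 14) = b + 7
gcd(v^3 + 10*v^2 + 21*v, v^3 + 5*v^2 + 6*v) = v^2 + 3*v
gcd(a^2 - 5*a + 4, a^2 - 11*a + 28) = a - 4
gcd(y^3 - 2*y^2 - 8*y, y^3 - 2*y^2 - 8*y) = y^3 - 2*y^2 - 8*y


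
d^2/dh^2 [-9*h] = 0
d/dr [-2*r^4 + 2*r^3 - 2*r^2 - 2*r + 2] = -8*r^3 + 6*r^2 - 4*r - 2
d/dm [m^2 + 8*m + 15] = 2*m + 8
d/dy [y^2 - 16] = 2*y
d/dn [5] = 0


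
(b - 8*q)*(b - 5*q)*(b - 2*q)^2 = b^4 - 17*b^3*q + 96*b^2*q^2 - 212*b*q^3 + 160*q^4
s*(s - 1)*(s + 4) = s^3 + 3*s^2 - 4*s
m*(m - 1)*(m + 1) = m^3 - m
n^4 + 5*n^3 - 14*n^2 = n^2*(n - 2)*(n + 7)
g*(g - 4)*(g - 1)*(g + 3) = g^4 - 2*g^3 - 11*g^2 + 12*g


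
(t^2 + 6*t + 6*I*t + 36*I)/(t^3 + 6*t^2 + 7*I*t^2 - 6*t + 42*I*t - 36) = 1/(t + I)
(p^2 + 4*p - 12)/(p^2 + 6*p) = (p - 2)/p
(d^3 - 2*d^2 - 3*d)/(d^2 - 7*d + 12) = d*(d + 1)/(d - 4)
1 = 1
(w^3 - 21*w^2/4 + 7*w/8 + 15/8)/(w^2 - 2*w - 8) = (-8*w^3 + 42*w^2 - 7*w - 15)/(8*(-w^2 + 2*w + 8))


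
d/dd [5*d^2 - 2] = 10*d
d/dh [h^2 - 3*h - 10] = 2*h - 3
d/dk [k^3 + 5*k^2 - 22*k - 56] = 3*k^2 + 10*k - 22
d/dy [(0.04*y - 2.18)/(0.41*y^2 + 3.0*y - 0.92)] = (-0.0164*y^2 + 1.7876*y + 6.5032)/(0.1681*y^4 + 2.46*y^3 + 8.2456*y^2 - 5.52*y + 0.8464)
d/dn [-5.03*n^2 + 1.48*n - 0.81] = 1.48 - 10.06*n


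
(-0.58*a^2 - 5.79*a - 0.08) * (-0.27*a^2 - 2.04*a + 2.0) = 0.1566*a^4 + 2.7465*a^3 + 10.6732*a^2 - 11.4168*a - 0.16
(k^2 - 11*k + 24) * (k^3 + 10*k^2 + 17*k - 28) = k^5 - k^4 - 69*k^3 + 25*k^2 + 716*k - 672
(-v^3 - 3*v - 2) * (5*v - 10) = -5*v^4 + 10*v^3 - 15*v^2 + 20*v + 20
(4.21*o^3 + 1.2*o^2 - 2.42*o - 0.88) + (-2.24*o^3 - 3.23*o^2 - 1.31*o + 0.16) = 1.97*o^3 - 2.03*o^2 - 3.73*o - 0.72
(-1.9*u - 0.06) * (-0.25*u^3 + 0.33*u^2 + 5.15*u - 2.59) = 0.475*u^4 - 0.612*u^3 - 9.8048*u^2 + 4.612*u + 0.1554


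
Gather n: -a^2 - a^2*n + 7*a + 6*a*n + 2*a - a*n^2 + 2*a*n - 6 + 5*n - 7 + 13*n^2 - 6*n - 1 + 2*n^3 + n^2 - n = -a^2 + 9*a + 2*n^3 + n^2*(14 - a) + n*(-a^2 + 8*a - 2) - 14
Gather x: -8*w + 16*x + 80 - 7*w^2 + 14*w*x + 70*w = -7*w^2 + 62*w + x*(14*w + 16) + 80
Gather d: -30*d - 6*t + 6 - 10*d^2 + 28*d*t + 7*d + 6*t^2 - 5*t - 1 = -10*d^2 + d*(28*t - 23) + 6*t^2 - 11*t + 5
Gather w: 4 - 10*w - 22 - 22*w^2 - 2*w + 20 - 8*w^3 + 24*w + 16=-8*w^3 - 22*w^2 + 12*w + 18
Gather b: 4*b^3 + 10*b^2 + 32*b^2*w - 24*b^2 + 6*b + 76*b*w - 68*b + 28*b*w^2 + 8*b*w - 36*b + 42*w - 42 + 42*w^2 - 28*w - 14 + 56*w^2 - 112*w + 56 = 4*b^3 + b^2*(32*w - 14) + b*(28*w^2 + 84*w - 98) + 98*w^2 - 98*w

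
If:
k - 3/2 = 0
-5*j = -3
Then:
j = 3/5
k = 3/2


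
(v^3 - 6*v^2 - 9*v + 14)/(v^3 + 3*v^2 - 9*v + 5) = (v^2 - 5*v - 14)/(v^2 + 4*v - 5)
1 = 1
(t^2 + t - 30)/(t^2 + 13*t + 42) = (t - 5)/(t + 7)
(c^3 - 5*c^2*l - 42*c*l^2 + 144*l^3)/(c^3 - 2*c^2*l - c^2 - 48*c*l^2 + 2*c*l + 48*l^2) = (c - 3*l)/(c - 1)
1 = 1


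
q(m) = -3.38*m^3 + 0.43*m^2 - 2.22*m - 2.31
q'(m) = -10.14*m^2 + 0.86*m - 2.22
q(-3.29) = 130.01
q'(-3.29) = -114.81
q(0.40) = -3.35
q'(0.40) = -3.50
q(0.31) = -3.06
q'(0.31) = -2.93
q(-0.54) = -0.45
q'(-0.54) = -5.64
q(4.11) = -238.83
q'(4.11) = -169.97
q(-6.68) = 1039.21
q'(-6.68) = -460.44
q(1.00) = -7.48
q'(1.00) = -11.50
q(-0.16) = -1.93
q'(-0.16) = -2.62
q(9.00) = -2451.48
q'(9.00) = -815.82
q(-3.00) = 99.48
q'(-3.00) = -96.06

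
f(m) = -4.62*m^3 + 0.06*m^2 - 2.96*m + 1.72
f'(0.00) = -2.96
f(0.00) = 1.72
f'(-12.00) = -2000.24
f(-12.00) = 8029.24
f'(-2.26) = -74.02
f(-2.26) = 62.05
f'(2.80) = -111.29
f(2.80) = -107.52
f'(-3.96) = -220.78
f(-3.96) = 301.28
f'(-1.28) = -25.82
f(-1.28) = 15.30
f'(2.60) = -96.34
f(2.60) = -86.77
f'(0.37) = -4.81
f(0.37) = 0.40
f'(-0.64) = -8.71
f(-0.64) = 4.85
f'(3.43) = -165.61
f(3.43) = -194.16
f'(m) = -13.86*m^2 + 0.12*m - 2.96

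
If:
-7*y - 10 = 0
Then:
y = -10/7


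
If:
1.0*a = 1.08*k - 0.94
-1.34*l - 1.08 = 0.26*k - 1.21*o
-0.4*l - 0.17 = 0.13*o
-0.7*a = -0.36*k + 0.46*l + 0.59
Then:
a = -0.04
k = 0.83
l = -0.57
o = 0.44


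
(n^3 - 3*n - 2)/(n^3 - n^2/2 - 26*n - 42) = 2*(-n^3 + 3*n + 2)/(-2*n^3 + n^2 + 52*n + 84)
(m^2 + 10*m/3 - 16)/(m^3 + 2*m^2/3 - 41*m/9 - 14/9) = 3*(3*m^2 + 10*m - 48)/(9*m^3 + 6*m^2 - 41*m - 14)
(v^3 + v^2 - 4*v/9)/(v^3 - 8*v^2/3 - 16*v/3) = (v - 1/3)/(v - 4)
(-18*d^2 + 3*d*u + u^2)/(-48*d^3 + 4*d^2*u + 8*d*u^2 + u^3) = (-3*d + u)/(-8*d^2 + 2*d*u + u^2)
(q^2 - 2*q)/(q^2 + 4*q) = (q - 2)/(q + 4)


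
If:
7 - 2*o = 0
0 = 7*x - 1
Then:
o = 7/2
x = 1/7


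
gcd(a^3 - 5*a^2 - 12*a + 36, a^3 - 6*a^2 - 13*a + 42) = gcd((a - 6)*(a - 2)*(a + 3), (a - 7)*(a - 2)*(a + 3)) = a^2 + a - 6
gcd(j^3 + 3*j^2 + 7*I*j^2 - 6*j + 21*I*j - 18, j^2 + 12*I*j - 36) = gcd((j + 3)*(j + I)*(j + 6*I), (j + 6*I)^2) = j + 6*I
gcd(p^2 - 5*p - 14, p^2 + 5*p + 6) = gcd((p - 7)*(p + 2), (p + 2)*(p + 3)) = p + 2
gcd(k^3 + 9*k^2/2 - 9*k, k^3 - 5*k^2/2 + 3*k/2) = k^2 - 3*k/2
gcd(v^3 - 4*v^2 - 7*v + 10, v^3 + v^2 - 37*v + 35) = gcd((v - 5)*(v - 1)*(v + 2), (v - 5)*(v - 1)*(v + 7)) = v^2 - 6*v + 5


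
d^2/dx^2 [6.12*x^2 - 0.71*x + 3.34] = 12.2400000000000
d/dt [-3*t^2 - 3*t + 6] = -6*t - 3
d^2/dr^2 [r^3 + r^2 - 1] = 6*r + 2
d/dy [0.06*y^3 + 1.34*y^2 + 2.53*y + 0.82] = 0.18*y^2 + 2.68*y + 2.53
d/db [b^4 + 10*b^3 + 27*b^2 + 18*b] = 4*b^3 + 30*b^2 + 54*b + 18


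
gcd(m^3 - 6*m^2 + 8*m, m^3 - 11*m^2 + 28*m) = m^2 - 4*m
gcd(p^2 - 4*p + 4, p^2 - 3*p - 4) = 1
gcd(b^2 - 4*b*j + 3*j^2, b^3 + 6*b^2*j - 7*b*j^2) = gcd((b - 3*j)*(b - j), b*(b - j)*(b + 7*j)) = b - j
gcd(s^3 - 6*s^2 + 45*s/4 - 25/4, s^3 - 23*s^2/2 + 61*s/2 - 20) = s^2 - 7*s/2 + 5/2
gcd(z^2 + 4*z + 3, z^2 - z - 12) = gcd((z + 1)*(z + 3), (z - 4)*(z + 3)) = z + 3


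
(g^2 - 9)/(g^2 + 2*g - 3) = (g - 3)/(g - 1)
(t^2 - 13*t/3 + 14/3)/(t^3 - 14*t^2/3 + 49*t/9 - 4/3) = 3*(3*t^2 - 13*t + 14)/(9*t^3 - 42*t^2 + 49*t - 12)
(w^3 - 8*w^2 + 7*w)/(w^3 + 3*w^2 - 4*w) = (w - 7)/(w + 4)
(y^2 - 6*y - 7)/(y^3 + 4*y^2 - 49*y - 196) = (y + 1)/(y^2 + 11*y + 28)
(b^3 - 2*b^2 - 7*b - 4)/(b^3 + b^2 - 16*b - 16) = (b + 1)/(b + 4)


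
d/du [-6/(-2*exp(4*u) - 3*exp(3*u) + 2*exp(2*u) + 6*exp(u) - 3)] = (-48*exp(3*u) - 54*exp(2*u) + 24*exp(u) + 36)*exp(u)/(2*exp(4*u) + 3*exp(3*u) - 2*exp(2*u) - 6*exp(u) + 3)^2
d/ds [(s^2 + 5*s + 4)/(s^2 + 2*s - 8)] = -3/(s^2 - 4*s + 4)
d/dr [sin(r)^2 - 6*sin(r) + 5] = 2*(sin(r) - 3)*cos(r)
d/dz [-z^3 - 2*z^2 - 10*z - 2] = -3*z^2 - 4*z - 10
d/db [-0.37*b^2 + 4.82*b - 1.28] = 4.82 - 0.74*b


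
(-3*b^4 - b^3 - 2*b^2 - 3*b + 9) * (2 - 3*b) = 9*b^5 - 3*b^4 + 4*b^3 + 5*b^2 - 33*b + 18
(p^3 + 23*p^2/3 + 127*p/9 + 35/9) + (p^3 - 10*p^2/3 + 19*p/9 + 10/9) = 2*p^3 + 13*p^2/3 + 146*p/9 + 5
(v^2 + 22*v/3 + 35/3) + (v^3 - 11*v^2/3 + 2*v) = v^3 - 8*v^2/3 + 28*v/3 + 35/3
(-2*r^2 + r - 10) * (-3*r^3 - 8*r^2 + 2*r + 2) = 6*r^5 + 13*r^4 + 18*r^3 + 78*r^2 - 18*r - 20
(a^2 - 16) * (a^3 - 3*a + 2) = a^5 - 19*a^3 + 2*a^2 + 48*a - 32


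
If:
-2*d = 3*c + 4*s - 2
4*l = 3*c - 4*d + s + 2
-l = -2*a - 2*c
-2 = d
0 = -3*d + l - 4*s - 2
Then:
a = 92/57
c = -14/57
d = -2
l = 52/19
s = 32/19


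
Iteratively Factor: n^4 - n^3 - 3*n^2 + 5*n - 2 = (n - 1)*(n^3 - 3*n + 2) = (n - 1)^2*(n^2 + n - 2) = (n - 1)^3*(n + 2)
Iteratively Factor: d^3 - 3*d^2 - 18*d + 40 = (d - 5)*(d^2 + 2*d - 8) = (d - 5)*(d - 2)*(d + 4)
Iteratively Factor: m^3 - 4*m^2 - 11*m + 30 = (m - 5)*(m^2 + m - 6) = (m - 5)*(m - 2)*(m + 3)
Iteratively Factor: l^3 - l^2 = (l)*(l^2 - l) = l*(l - 1)*(l)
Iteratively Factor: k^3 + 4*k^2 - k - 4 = (k - 1)*(k^2 + 5*k + 4) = (k - 1)*(k + 1)*(k + 4)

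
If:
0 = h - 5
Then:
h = 5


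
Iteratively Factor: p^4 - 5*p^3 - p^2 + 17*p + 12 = (p + 1)*(p^3 - 6*p^2 + 5*p + 12) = (p + 1)^2*(p^2 - 7*p + 12) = (p - 4)*(p + 1)^2*(p - 3)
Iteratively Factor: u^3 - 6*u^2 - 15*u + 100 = (u - 5)*(u^2 - u - 20) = (u - 5)^2*(u + 4)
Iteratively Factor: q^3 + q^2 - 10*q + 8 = (q - 2)*(q^2 + 3*q - 4) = (q - 2)*(q + 4)*(q - 1)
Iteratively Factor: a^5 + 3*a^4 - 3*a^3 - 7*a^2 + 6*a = (a - 1)*(a^4 + 4*a^3 + a^2 - 6*a) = (a - 1)*(a + 2)*(a^3 + 2*a^2 - 3*a) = a*(a - 1)*(a + 2)*(a^2 + 2*a - 3) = a*(a - 1)^2*(a + 2)*(a + 3)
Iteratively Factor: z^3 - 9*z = (z + 3)*(z^2 - 3*z) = (z - 3)*(z + 3)*(z)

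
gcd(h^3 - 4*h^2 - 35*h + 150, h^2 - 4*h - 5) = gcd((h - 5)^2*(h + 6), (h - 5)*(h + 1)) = h - 5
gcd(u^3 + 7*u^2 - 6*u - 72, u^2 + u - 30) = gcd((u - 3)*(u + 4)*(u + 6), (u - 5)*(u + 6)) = u + 6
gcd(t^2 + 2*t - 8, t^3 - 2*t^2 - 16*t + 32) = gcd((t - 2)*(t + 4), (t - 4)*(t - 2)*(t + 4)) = t^2 + 2*t - 8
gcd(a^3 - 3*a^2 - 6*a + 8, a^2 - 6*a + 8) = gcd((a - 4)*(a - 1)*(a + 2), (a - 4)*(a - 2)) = a - 4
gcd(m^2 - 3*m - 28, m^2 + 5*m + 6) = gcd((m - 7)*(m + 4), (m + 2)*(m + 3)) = 1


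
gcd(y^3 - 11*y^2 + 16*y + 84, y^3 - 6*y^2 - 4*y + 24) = y^2 - 4*y - 12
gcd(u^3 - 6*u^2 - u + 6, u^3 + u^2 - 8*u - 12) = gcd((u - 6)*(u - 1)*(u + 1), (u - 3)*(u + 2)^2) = 1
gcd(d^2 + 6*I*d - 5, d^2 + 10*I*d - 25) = d + 5*I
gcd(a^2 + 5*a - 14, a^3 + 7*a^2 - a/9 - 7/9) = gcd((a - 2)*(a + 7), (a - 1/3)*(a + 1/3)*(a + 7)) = a + 7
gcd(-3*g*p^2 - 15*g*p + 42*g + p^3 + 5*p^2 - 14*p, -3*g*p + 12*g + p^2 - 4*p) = -3*g + p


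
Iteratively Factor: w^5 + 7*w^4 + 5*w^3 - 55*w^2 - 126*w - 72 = (w + 3)*(w^4 + 4*w^3 - 7*w^2 - 34*w - 24) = (w + 1)*(w + 3)*(w^3 + 3*w^2 - 10*w - 24) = (w - 3)*(w + 1)*(w + 3)*(w^2 + 6*w + 8) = (w - 3)*(w + 1)*(w + 3)*(w + 4)*(w + 2)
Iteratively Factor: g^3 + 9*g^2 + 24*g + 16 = (g + 1)*(g^2 + 8*g + 16) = (g + 1)*(g + 4)*(g + 4)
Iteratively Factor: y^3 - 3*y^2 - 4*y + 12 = (y + 2)*(y^2 - 5*y + 6) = (y - 2)*(y + 2)*(y - 3)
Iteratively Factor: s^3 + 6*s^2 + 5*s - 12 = (s + 3)*(s^2 + 3*s - 4) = (s - 1)*(s + 3)*(s + 4)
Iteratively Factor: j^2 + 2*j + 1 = (j + 1)*(j + 1)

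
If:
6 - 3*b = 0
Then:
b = 2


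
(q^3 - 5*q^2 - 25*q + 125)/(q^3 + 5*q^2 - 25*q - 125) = (q - 5)/(q + 5)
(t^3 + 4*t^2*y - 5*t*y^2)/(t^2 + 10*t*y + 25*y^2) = t*(t - y)/(t + 5*y)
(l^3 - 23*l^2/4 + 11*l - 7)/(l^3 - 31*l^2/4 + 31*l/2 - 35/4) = (l^2 - 4*l + 4)/(l^2 - 6*l + 5)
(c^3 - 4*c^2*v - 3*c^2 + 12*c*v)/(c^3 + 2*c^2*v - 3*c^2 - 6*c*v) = (c - 4*v)/(c + 2*v)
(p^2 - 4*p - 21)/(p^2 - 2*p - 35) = (p + 3)/(p + 5)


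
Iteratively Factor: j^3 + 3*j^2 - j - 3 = (j - 1)*(j^2 + 4*j + 3) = (j - 1)*(j + 3)*(j + 1)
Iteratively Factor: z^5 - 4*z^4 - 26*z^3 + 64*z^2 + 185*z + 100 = (z + 1)*(z^4 - 5*z^3 - 21*z^2 + 85*z + 100) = (z - 5)*(z + 1)*(z^3 - 21*z - 20) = (z - 5)^2*(z + 1)*(z^2 + 5*z + 4) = (z - 5)^2*(z + 1)^2*(z + 4)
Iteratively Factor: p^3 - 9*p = (p - 3)*(p^2 + 3*p) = (p - 3)*(p + 3)*(p)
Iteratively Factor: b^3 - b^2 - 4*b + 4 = (b + 2)*(b^2 - 3*b + 2) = (b - 1)*(b + 2)*(b - 2)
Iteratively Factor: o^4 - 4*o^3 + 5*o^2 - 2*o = (o - 1)*(o^3 - 3*o^2 + 2*o) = (o - 2)*(o - 1)*(o^2 - o) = o*(o - 2)*(o - 1)*(o - 1)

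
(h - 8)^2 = h^2 - 16*h + 64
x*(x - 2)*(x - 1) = x^3 - 3*x^2 + 2*x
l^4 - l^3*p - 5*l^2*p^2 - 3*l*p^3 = l*(l - 3*p)*(l + p)^2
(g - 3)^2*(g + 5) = g^3 - g^2 - 21*g + 45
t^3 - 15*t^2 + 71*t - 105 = (t - 7)*(t - 5)*(t - 3)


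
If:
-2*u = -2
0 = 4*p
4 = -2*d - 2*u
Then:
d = -3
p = 0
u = 1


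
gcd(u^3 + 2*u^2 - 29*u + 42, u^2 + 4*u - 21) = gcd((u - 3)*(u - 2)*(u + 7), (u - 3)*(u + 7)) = u^2 + 4*u - 21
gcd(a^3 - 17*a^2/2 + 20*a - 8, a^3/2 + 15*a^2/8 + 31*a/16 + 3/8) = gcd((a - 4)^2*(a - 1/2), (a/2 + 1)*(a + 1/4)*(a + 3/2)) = 1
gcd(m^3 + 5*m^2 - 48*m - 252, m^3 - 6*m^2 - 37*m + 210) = m^2 - m - 42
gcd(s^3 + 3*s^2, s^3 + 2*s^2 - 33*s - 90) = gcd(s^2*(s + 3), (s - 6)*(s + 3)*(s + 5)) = s + 3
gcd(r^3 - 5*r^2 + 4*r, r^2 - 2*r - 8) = r - 4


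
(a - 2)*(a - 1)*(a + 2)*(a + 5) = a^4 + 4*a^3 - 9*a^2 - 16*a + 20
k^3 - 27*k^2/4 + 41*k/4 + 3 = (k - 4)*(k - 3)*(k + 1/4)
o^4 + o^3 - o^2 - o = o*(o - 1)*(o + 1)^2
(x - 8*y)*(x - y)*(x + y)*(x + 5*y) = x^4 - 3*x^3*y - 41*x^2*y^2 + 3*x*y^3 + 40*y^4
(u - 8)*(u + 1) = u^2 - 7*u - 8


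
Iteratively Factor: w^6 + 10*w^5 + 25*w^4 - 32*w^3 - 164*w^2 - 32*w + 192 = (w + 4)*(w^5 + 6*w^4 + w^3 - 36*w^2 - 20*w + 48) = (w - 2)*(w + 4)*(w^4 + 8*w^3 + 17*w^2 - 2*w - 24) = (w - 2)*(w + 3)*(w + 4)*(w^3 + 5*w^2 + 2*w - 8) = (w - 2)*(w - 1)*(w + 3)*(w + 4)*(w^2 + 6*w + 8) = (w - 2)*(w - 1)*(w + 3)*(w + 4)^2*(w + 2)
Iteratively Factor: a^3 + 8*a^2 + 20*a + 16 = (a + 2)*(a^2 + 6*a + 8) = (a + 2)*(a + 4)*(a + 2)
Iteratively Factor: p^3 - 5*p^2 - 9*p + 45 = (p + 3)*(p^2 - 8*p + 15) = (p - 3)*(p + 3)*(p - 5)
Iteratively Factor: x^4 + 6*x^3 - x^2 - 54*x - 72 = (x + 2)*(x^3 + 4*x^2 - 9*x - 36) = (x + 2)*(x + 3)*(x^2 + x - 12) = (x - 3)*(x + 2)*(x + 3)*(x + 4)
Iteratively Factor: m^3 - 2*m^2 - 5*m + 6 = (m - 3)*(m^2 + m - 2) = (m - 3)*(m - 1)*(m + 2)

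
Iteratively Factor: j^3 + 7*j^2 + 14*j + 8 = (j + 4)*(j^2 + 3*j + 2) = (j + 2)*(j + 4)*(j + 1)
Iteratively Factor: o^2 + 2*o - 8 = (o + 4)*(o - 2)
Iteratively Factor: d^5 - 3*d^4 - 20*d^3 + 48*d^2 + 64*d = (d + 1)*(d^4 - 4*d^3 - 16*d^2 + 64*d) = (d - 4)*(d + 1)*(d^3 - 16*d) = (d - 4)*(d + 1)*(d + 4)*(d^2 - 4*d) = (d - 4)^2*(d + 1)*(d + 4)*(d)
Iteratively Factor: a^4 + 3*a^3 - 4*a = (a - 1)*(a^3 + 4*a^2 + 4*a) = a*(a - 1)*(a^2 + 4*a + 4) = a*(a - 1)*(a + 2)*(a + 2)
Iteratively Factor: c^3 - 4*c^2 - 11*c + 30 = (c + 3)*(c^2 - 7*c + 10) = (c - 5)*(c + 3)*(c - 2)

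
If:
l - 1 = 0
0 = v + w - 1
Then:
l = 1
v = 1 - w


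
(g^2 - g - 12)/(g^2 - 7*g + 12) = (g + 3)/(g - 3)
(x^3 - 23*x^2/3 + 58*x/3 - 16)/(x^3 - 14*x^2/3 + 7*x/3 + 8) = (x - 2)/(x + 1)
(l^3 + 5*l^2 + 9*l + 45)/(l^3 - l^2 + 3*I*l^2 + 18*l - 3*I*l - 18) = (l^2 + l*(5 + 3*I) + 15*I)/(l^2 + l*(-1 + 6*I) - 6*I)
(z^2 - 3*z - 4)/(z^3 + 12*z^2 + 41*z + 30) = (z - 4)/(z^2 + 11*z + 30)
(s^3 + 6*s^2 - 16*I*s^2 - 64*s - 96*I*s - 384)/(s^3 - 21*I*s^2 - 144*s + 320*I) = (s + 6)/(s - 5*I)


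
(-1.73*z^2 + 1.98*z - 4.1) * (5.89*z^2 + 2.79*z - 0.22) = -10.1897*z^4 + 6.8355*z^3 - 18.2442*z^2 - 11.8746*z + 0.902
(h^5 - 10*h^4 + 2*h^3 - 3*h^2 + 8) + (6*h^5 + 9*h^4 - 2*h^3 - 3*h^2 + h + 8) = 7*h^5 - h^4 - 6*h^2 + h + 16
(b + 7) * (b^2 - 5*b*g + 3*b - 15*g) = b^3 - 5*b^2*g + 10*b^2 - 50*b*g + 21*b - 105*g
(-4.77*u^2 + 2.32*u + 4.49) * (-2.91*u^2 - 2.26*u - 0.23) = 13.8807*u^4 + 4.029*u^3 - 17.212*u^2 - 10.681*u - 1.0327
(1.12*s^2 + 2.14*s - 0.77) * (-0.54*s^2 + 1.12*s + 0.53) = -0.6048*s^4 + 0.0988*s^3 + 3.4062*s^2 + 0.2718*s - 0.4081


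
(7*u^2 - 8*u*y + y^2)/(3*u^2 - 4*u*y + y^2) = (-7*u + y)/(-3*u + y)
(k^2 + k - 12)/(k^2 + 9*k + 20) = (k - 3)/(k + 5)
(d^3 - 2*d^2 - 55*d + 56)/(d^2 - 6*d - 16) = (d^2 + 6*d - 7)/(d + 2)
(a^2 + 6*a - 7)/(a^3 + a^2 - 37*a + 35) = 1/(a - 5)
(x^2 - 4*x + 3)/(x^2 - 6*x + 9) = (x - 1)/(x - 3)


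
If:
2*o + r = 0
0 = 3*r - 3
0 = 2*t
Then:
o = -1/2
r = 1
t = 0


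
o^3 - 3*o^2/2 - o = o*(o - 2)*(o + 1/2)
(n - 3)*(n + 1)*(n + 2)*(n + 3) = n^4 + 3*n^3 - 7*n^2 - 27*n - 18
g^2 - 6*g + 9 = (g - 3)^2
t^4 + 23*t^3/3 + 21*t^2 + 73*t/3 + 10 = (t + 1)*(t + 5/3)*(t + 2)*(t + 3)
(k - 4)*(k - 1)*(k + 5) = k^3 - 21*k + 20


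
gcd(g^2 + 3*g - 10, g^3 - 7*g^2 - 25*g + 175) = g + 5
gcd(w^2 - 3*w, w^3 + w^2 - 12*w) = w^2 - 3*w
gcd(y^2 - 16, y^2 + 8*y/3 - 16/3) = y + 4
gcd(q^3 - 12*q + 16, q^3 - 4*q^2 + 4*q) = q^2 - 4*q + 4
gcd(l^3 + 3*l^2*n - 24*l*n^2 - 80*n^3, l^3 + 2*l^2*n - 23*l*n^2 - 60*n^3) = l^2 - l*n - 20*n^2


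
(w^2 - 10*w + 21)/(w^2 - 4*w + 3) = (w - 7)/(w - 1)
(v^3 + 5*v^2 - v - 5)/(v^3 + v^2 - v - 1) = (v + 5)/(v + 1)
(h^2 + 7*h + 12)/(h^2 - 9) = (h + 4)/(h - 3)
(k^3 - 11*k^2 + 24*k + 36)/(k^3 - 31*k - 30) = (k - 6)/(k + 5)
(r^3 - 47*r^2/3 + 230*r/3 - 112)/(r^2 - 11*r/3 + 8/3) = (r^2 - 13*r + 42)/(r - 1)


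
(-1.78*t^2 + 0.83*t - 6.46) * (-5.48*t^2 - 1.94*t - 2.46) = 9.7544*t^4 - 1.0952*t^3 + 38.1694*t^2 + 10.4906*t + 15.8916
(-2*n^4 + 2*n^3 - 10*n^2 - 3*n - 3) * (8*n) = -16*n^5 + 16*n^4 - 80*n^3 - 24*n^2 - 24*n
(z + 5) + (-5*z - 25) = -4*z - 20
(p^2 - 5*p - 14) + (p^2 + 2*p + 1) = 2*p^2 - 3*p - 13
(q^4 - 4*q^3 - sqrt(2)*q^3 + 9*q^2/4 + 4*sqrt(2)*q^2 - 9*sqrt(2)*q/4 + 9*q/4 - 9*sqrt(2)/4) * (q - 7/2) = q^5 - 15*q^4/2 - sqrt(2)*q^4 + 15*sqrt(2)*q^3/2 + 65*q^3/4 - 65*sqrt(2)*q^2/4 - 45*q^2/8 - 63*q/8 + 45*sqrt(2)*q/8 + 63*sqrt(2)/8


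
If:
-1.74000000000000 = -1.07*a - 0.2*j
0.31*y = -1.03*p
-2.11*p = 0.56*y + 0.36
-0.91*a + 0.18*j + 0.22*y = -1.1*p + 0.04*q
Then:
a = 0.551638349556474 - 0.0213561131873999*q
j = 0.114255205552589*q + 5.74873482987286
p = -1.44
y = 4.80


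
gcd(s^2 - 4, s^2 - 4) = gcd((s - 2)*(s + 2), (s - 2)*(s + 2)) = s^2 - 4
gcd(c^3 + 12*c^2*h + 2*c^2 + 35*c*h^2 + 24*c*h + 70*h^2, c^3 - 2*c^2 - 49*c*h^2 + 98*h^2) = c + 7*h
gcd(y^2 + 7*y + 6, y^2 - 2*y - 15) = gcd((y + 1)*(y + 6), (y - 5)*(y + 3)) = 1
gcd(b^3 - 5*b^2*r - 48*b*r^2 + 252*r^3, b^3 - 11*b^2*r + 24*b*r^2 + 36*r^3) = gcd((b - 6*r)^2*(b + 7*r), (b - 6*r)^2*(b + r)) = b^2 - 12*b*r + 36*r^2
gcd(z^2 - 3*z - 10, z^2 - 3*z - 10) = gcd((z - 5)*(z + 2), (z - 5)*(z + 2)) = z^2 - 3*z - 10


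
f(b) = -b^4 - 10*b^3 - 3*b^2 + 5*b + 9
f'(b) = -4*b^3 - 30*b^2 - 6*b + 5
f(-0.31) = 7.45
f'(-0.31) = 4.10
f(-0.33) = 7.37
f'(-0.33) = 3.86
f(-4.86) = 503.87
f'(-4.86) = -215.26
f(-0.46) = 6.99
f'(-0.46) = 1.80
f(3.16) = -420.41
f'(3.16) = -439.75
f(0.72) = 7.04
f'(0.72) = -16.36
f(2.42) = -172.49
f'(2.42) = -241.90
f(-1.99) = 50.29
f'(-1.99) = -70.34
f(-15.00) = -17616.00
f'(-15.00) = 6845.00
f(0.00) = 9.00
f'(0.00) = 5.00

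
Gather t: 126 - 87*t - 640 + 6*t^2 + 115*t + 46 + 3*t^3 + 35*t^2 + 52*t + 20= 3*t^3 + 41*t^2 + 80*t - 448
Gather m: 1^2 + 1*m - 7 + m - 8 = 2*m - 14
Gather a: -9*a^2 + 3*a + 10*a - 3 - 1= -9*a^2 + 13*a - 4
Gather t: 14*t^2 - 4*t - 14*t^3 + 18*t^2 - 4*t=-14*t^3 + 32*t^2 - 8*t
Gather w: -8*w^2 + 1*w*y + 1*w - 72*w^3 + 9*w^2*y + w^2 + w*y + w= -72*w^3 + w^2*(9*y - 7) + w*(2*y + 2)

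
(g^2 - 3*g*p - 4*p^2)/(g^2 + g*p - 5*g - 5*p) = (g - 4*p)/(g - 5)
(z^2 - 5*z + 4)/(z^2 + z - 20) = (z - 1)/(z + 5)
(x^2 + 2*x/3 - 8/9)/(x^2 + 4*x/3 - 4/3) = (x + 4/3)/(x + 2)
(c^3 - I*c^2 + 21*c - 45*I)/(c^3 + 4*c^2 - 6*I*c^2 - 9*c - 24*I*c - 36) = (c + 5*I)/(c + 4)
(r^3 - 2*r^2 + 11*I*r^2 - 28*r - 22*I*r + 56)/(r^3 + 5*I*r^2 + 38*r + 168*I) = (r - 2)/(r - 6*I)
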